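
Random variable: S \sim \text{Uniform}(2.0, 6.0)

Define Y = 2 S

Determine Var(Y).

For Y = aS + b: Var(Y) = a² * Var(S)
Var(S) = (6 - 2)^2/12 = 1.3333333
Var(Y) = 2² * 1.3333333 = 4 * 1.3333333 = 5.3333333

5.3333333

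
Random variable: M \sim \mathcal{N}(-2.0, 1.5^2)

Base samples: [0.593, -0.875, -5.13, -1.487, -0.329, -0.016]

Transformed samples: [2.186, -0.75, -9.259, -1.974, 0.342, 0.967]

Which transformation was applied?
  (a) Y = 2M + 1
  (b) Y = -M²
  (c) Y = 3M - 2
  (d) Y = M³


Checking option (a) Y = 2M + 1:
  M = 0.593 -> Y = 2.186 ✓
  M = -0.875 -> Y = -0.75 ✓
  M = -5.13 -> Y = -9.259 ✓
All samples match this transformation.

(a) 2M + 1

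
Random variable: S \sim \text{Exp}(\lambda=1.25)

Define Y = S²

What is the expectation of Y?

E[S²] = Var(S) + (E[S])² = 0.64 + 0.64 = 1.28

1.28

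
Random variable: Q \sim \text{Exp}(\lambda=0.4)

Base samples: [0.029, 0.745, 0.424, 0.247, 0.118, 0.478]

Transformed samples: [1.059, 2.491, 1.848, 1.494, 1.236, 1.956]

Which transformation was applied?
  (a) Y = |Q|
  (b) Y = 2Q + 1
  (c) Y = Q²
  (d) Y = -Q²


Checking option (b) Y = 2Q + 1:
  Q = 0.029 -> Y = 1.059 ✓
  Q = 0.745 -> Y = 2.491 ✓
  Q = 0.424 -> Y = 1.848 ✓
All samples match this transformation.

(b) 2Q + 1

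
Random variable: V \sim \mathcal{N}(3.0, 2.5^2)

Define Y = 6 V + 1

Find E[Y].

For Y = 6V + 1:
E[Y] = 6 * E[V] + 1
E[V] = 3.0 = 3
E[Y] = 6 * 3 + 1 = 19

19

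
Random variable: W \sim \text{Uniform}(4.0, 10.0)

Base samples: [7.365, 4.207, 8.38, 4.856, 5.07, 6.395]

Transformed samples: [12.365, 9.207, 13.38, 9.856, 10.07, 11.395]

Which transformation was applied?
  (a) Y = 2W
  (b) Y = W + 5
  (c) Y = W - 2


Checking option (b) Y = W + 5:
  W = 7.365 -> Y = 12.365 ✓
  W = 4.207 -> Y = 9.207 ✓
  W = 8.38 -> Y = 13.38 ✓
All samples match this transformation.

(b) W + 5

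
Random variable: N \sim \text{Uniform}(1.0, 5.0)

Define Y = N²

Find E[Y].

Using E[X²] = Var(X) + (E[X])²:
E[N] = 3
Var(N) = (5 - 1)^2/12 = 1.3333333
E[N²] = 1.3333333 + 3² = 1.3333333 + 9 = 10.333333

10.333333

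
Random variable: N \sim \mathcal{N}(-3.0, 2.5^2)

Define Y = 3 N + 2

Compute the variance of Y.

For Y = aN + b: Var(Y) = a² * Var(N)
Var(N) = 2.5^2 = 6.25
Var(Y) = 3² * 6.25 = 9 * 6.25 = 56.25

56.25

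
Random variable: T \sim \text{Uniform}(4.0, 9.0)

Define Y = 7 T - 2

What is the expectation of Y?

For Y = 7T - 2:
E[Y] = 7 * E[T] - 2
E[T] = (4 + 9)/2 = 6.5
E[Y] = 7 * 6.5 - 2 = 43.5

43.5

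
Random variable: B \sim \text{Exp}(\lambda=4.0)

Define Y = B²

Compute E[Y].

E[B²] = Var(B) + (E[B])² = 0.0625 + 0.0625 = 0.125

0.125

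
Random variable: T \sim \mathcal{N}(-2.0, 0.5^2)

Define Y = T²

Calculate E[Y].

E[T²] = Var(T) + (E[T])² = 0.25 + 4 = 4.25

4.25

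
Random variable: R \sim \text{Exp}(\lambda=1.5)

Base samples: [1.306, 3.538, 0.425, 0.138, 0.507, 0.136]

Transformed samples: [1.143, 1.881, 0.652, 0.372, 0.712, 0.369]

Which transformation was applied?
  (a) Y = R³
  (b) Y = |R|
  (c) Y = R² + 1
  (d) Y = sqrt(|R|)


Checking option (d) Y = sqrt(|R|):
  R = 1.306 -> Y = 1.143 ✓
  R = 3.538 -> Y = 1.881 ✓
  R = 0.425 -> Y = 0.652 ✓
All samples match this transformation.

(d) sqrt(|R|)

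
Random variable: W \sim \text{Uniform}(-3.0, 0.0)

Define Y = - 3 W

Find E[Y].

For Y = -3W:
E[Y] = -3 * E[W]
E[W] = (-3 + 0)/2 = -1.5
E[Y] = -3 * (-1.5) = 4.5

4.5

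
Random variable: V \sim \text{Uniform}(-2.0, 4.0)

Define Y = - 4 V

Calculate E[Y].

For Y = -4V:
E[Y] = -4 * E[V]
E[V] = (-2 + 4)/2 = 1
E[Y] = -4 * 1 = -4

-4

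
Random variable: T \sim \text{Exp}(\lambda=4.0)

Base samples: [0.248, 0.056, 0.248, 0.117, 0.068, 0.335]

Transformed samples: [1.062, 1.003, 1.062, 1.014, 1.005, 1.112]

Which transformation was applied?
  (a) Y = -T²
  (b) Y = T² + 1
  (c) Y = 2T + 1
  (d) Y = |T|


Checking option (b) Y = T² + 1:
  T = 0.248 -> Y = 1.062 ✓
  T = 0.056 -> Y = 1.003 ✓
  T = 0.248 -> Y = 1.062 ✓
All samples match this transformation.

(b) T² + 1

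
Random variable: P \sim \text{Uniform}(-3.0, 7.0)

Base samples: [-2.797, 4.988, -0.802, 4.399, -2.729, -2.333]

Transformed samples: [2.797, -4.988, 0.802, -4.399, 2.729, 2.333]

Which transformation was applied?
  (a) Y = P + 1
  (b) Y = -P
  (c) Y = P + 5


Checking option (b) Y = -P:
  P = -2.797 -> Y = 2.797 ✓
  P = 4.988 -> Y = -4.988 ✓
  P = -0.802 -> Y = 0.802 ✓
All samples match this transformation.

(b) -P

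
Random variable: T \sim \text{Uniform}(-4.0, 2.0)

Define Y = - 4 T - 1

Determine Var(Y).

For Y = aT + b: Var(Y) = a² * Var(T)
Var(T) = (2 + 4)^2/12 = 3
Var(Y) = (-4)² * 3 = 16 * 3 = 48

48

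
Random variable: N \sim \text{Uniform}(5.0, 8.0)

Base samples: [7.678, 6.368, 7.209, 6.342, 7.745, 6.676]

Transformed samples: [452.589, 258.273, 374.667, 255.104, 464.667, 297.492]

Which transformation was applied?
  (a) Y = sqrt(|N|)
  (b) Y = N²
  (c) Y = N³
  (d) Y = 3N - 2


Checking option (c) Y = N³:
  N = 7.678 -> Y = 452.589 ✓
  N = 6.368 -> Y = 258.273 ✓
  N = 7.209 -> Y = 374.667 ✓
All samples match this transformation.

(c) N³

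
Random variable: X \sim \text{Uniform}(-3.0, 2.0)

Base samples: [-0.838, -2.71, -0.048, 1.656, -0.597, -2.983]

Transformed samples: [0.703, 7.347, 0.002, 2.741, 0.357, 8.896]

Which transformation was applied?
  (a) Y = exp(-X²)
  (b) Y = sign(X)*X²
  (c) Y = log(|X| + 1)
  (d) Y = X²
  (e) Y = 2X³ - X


Checking option (d) Y = X²:
  X = -0.838 -> Y = 0.703 ✓
  X = -2.71 -> Y = 7.347 ✓
  X = -0.048 -> Y = 0.002 ✓
All samples match this transformation.

(d) X²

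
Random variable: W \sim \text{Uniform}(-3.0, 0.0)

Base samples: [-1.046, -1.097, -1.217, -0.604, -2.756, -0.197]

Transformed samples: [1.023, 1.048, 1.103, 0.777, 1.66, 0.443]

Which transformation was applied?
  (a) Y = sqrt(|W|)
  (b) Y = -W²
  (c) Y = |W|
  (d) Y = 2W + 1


Checking option (a) Y = sqrt(|W|):
  W = -1.046 -> Y = 1.023 ✓
  W = -1.097 -> Y = 1.048 ✓
  W = -1.217 -> Y = 1.103 ✓
All samples match this transformation.

(a) sqrt(|W|)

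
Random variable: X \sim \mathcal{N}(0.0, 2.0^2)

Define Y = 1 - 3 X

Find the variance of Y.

For Y = aX + b: Var(Y) = a² * Var(X)
Var(X) = 2.0^2 = 4
Var(Y) = (-3)² * 4 = 9 * 4 = 36

36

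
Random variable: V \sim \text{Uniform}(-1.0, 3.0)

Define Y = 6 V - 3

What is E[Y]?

For Y = 6V - 3:
E[Y] = 6 * E[V] - 3
E[V] = (-1 + 3)/2 = 1
E[Y] = 6 * 1 - 3 = 3

3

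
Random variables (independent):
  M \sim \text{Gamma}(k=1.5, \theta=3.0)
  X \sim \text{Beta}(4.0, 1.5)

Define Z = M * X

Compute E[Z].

For independent RVs: E[XY] = E[X]*E[Y]
E[M] = 4.5
E[X] = 0.72727273
E[Z] = 4.5 * 0.72727273 = 3.2727273

3.2727273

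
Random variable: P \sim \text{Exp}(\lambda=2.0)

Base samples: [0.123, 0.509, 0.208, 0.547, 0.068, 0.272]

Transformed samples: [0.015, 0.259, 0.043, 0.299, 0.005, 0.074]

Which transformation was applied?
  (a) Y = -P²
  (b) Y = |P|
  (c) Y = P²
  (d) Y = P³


Checking option (c) Y = P²:
  P = 0.123 -> Y = 0.015 ✓
  P = 0.509 -> Y = 0.259 ✓
  P = 0.208 -> Y = 0.043 ✓
All samples match this transformation.

(c) P²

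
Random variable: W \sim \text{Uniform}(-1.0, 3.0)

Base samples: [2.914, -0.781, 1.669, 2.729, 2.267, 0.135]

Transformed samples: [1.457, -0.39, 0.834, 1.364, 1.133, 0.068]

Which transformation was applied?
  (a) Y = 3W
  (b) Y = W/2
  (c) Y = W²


Checking option (b) Y = W/2:
  W = 2.914 -> Y = 1.457 ✓
  W = -0.781 -> Y = -0.39 ✓
  W = 1.669 -> Y = 0.834 ✓
All samples match this transformation.

(b) W/2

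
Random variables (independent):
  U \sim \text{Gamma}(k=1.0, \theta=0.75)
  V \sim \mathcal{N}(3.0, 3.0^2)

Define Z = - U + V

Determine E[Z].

E[Z] = -1*E[U] + 1*E[V]
E[U] = 0.75
E[V] = 3
E[Z] = -1*0.75 + 1*3 = 2.25

2.25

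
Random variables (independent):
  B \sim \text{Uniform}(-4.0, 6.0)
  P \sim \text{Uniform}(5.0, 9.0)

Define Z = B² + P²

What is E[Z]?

E[Z] = E[B²] + E[P²]
E[B²] = Var(B) + E[B]² = 8.3333333 + 1 = 9.3333333
E[P²] = Var(P) + E[P]² = 1.3333333 + 49 = 50.333333
E[Z] = 9.3333333 + 50.333333 = 59.666667

59.666667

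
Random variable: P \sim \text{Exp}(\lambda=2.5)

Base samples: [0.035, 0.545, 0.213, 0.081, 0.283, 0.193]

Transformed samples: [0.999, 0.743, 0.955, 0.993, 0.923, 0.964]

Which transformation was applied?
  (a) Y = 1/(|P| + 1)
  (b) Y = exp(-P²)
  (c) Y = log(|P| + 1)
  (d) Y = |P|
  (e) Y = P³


Checking option (b) Y = exp(-P²):
  P = 0.035 -> Y = 0.999 ✓
  P = 0.545 -> Y = 0.743 ✓
  P = 0.213 -> Y = 0.955 ✓
All samples match this transformation.

(b) exp(-P²)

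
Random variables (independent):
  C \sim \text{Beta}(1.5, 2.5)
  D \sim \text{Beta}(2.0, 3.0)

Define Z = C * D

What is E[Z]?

For independent RVs: E[XY] = E[X]*E[Y]
E[C] = 0.375
E[D] = 0.4
E[Z] = 0.375 * 0.4 = 0.15

0.15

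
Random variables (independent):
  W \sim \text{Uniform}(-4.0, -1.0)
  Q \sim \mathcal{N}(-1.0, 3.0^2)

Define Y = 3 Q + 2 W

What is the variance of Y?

For independent RVs: Var(aX + bY) = a²Var(X) + b²Var(Y)
Var(W) = 0.75
Var(Q) = 9
Var(Y) = 2²*0.75 + 3²*9
= 4*0.75 + 9*9 = 84

84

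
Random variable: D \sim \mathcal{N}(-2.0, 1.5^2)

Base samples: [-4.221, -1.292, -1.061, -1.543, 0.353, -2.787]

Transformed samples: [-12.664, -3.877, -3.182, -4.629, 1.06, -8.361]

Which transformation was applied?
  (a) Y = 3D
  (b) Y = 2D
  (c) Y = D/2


Checking option (a) Y = 3D:
  D = -4.221 -> Y = -12.664 ✓
  D = -1.292 -> Y = -3.877 ✓
  D = -1.061 -> Y = -3.182 ✓
All samples match this transformation.

(a) 3D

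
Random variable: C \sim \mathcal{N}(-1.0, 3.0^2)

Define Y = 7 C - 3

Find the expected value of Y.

For Y = 7C - 3:
E[Y] = 7 * E[C] - 3
E[C] = -1.0 = -1
E[Y] = 7 * (-1) - 3 = -10

-10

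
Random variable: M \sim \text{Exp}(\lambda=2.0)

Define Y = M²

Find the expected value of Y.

E[M²] = Var(M) + (E[M])² = 0.25 + 0.25 = 0.5

0.5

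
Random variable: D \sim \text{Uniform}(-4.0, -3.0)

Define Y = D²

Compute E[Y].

E[D²] = Var(D) + (E[D])² = 0.083333333 + 12.25 = 12.333333

12.333333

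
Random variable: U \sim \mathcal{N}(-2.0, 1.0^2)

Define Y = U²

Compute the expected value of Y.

Using E[X²] = Var(X) + (E[X])²:
E[U] = -2
Var(U) = 1.0^2 = 1
E[U²] = 1 + (-2)² = 1 + 4 = 5

5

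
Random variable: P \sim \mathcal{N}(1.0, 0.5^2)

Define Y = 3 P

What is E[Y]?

For Y = 3P:
E[Y] = 3 * E[P]
E[P] = 1.0 = 1
E[Y] = 3 * 1 = 3

3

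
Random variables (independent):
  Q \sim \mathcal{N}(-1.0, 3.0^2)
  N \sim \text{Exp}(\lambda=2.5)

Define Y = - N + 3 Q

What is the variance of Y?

For independent RVs: Var(aX + bY) = a²Var(X) + b²Var(Y)
Var(Q) = 9
Var(N) = 0.16
Var(Y) = 3²*9 + (-1)²*0.16
= 9*9 + 1*0.16 = 81.16

81.16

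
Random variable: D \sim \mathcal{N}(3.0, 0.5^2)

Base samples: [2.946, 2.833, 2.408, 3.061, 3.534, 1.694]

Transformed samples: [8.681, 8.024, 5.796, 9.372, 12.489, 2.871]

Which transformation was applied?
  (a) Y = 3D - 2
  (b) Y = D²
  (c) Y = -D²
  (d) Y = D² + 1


Checking option (b) Y = D²:
  D = 2.946 -> Y = 8.681 ✓
  D = 2.833 -> Y = 8.024 ✓
  D = 2.408 -> Y = 5.796 ✓
All samples match this transformation.

(b) D²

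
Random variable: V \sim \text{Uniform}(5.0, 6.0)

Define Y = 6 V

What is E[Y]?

For Y = 6V:
E[Y] = 6 * E[V]
E[V] = (5 + 6)/2 = 5.5
E[Y] = 6 * 5.5 = 33

33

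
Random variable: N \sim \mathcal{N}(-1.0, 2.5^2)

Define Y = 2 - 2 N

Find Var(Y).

For Y = aN + b: Var(Y) = a² * Var(N)
Var(N) = 2.5^2 = 6.25
Var(Y) = (-2)² * 6.25 = 4 * 6.25 = 25

25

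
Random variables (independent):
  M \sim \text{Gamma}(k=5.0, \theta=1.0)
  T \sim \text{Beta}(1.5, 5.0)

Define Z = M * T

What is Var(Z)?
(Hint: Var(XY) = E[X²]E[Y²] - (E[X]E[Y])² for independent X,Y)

Var(XY) = E[X²]E[Y²] - (E[X]E[Y])²
E[M] = 5, Var(M) = 5
E[T] = 0.23076923, Var(T) = 0.023668639
E[M²] = 5 + 5² = 30
E[T²] = 0.023668639 + 0.23076923² = 0.076923077
Var(Z) = 30*0.076923077 - (5*0.23076923)²
= 2.3076923 - 1.3313609 = 0.97633136

0.97633136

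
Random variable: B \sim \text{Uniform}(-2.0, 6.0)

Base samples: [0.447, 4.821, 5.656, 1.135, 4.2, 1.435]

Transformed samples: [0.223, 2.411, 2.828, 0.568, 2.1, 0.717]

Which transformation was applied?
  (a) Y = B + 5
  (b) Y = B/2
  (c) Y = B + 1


Checking option (b) Y = B/2:
  B = 0.447 -> Y = 0.223 ✓
  B = 4.821 -> Y = 2.411 ✓
  B = 5.656 -> Y = 2.828 ✓
All samples match this transformation.

(b) B/2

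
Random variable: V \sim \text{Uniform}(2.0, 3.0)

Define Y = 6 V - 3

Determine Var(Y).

For Y = aV + b: Var(Y) = a² * Var(V)
Var(V) = (3 - 2)^2/12 = 0.083333333
Var(Y) = 6² * 0.083333333 = 36 * 0.083333333 = 3

3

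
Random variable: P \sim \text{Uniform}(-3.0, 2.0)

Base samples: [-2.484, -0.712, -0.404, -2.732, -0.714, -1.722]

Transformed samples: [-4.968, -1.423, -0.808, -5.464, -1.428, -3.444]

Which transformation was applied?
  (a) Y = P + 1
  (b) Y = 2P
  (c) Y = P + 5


Checking option (b) Y = 2P:
  P = -2.484 -> Y = -4.968 ✓
  P = -0.712 -> Y = -1.423 ✓
  P = -0.404 -> Y = -0.808 ✓
All samples match this transformation.

(b) 2P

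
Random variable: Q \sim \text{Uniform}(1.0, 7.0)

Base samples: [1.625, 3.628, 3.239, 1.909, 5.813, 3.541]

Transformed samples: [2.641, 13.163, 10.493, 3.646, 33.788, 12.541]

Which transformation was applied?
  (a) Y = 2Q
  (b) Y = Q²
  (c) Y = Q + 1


Checking option (b) Y = Q²:
  Q = 1.625 -> Y = 2.641 ✓
  Q = 3.628 -> Y = 13.163 ✓
  Q = 3.239 -> Y = 10.493 ✓
All samples match this transformation.

(b) Q²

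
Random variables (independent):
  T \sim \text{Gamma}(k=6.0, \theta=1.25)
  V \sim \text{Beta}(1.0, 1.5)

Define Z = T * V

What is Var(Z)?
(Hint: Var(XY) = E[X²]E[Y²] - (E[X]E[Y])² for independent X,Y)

Var(XY) = E[X²]E[Y²] - (E[X]E[Y])²
E[T] = 7.5, Var(T) = 9.375
E[V] = 0.4, Var(V) = 0.068571429
E[T²] = 9.375 + 7.5² = 65.625
E[V²] = 0.068571429 + 0.4² = 0.22857143
Var(Z) = 65.625*0.22857143 - (7.5*0.4)²
= 15 - 9 = 6

6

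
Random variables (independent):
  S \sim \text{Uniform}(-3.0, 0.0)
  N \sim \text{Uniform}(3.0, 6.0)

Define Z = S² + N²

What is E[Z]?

E[Z] = E[S²] + E[N²]
E[S²] = Var(S) + E[S]² = 0.75 + 2.25 = 3
E[N²] = Var(N) + E[N]² = 0.75 + 20.25 = 21
E[Z] = 3 + 21 = 24

24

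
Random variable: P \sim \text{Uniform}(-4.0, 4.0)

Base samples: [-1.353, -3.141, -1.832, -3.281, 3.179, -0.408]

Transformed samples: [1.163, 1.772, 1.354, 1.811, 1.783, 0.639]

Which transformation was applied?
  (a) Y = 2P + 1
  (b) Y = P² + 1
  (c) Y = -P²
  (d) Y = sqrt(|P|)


Checking option (d) Y = sqrt(|P|):
  P = -1.353 -> Y = 1.163 ✓
  P = -3.141 -> Y = 1.772 ✓
  P = -1.832 -> Y = 1.354 ✓
All samples match this transformation.

(d) sqrt(|P|)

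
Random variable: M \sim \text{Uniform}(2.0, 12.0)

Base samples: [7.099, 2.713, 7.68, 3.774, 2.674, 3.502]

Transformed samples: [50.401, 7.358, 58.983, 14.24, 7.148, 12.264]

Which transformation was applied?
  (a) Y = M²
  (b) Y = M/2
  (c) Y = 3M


Checking option (a) Y = M²:
  M = 7.099 -> Y = 50.401 ✓
  M = 2.713 -> Y = 7.358 ✓
  M = 7.68 -> Y = 58.983 ✓
All samples match this transformation.

(a) M²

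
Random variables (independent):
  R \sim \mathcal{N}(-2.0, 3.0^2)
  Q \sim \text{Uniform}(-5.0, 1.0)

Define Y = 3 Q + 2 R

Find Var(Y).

For independent RVs: Var(aX + bY) = a²Var(X) + b²Var(Y)
Var(R) = 9
Var(Q) = 3
Var(Y) = 2²*9 + 3²*3
= 4*9 + 9*3 = 63

63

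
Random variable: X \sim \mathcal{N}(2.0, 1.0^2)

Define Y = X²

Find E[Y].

Using E[X²] = Var(X) + (E[X])²:
E[X] = 2
Var(X) = 1.0^2 = 1
E[X²] = 1 + 2² = 1 + 4 = 5

5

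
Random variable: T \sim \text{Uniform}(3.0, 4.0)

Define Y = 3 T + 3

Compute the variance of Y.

For Y = aT + b: Var(Y) = a² * Var(T)
Var(T) = (4 - 3)^2/12 = 0.083333333
Var(Y) = 3² * 0.083333333 = 9 * 0.083333333 = 0.75

0.75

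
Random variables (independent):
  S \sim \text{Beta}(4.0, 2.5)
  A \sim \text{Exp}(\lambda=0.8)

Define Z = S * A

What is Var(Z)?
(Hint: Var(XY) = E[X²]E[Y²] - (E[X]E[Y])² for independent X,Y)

Var(XY) = E[X²]E[Y²] - (E[X]E[Y])²
E[S] = 0.61538462, Var(S) = 0.031558185
E[A] = 1.25, Var(A) = 1.5625
E[S²] = 0.031558185 + 0.61538462² = 0.41025641
E[A²] = 1.5625 + 1.25² = 3.125
Var(Z) = 0.41025641*3.125 - (0.61538462*1.25)²
= 1.2820513 - 0.59171598 = 0.69033531

0.69033531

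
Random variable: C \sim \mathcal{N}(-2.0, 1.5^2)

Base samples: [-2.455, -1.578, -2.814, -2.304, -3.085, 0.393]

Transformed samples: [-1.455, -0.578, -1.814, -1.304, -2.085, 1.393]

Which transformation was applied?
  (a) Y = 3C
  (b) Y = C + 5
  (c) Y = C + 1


Checking option (c) Y = C + 1:
  C = -2.455 -> Y = -1.455 ✓
  C = -1.578 -> Y = -0.578 ✓
  C = -2.814 -> Y = -1.814 ✓
All samples match this transformation.

(c) C + 1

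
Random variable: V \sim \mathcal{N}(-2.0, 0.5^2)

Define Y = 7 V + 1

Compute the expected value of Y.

For Y = 7V + 1:
E[Y] = 7 * E[V] + 1
E[V] = -2.0 = -2
E[Y] = 7 * (-2) + 1 = -13

-13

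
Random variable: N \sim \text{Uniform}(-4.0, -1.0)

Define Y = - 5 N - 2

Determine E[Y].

For Y = -5N - 2:
E[Y] = -5 * E[N] - 2
E[N] = (-4 - 1)/2 = -2.5
E[Y] = -5 * (-2.5) - 2 = 10.5

10.5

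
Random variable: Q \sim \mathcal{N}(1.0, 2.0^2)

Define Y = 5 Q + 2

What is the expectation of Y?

For Y = 5Q + 2:
E[Y] = 5 * E[Q] + 2
E[Q] = 1.0 = 1
E[Y] = 5 * 1 + 2 = 7

7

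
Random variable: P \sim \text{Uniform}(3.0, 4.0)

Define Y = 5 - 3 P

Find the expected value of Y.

For Y = -3P + 5:
E[Y] = -3 * E[P] + 5
E[P] = (3 + 4)/2 = 3.5
E[Y] = -3 * 3.5 + 5 = -5.5

-5.5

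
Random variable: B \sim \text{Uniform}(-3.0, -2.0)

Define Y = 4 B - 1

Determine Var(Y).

For Y = aB + b: Var(Y) = a² * Var(B)
Var(B) = (-2 + 3)^2/12 = 0.083333333
Var(Y) = 4² * 0.083333333 = 16 * 0.083333333 = 1.3333333

1.3333333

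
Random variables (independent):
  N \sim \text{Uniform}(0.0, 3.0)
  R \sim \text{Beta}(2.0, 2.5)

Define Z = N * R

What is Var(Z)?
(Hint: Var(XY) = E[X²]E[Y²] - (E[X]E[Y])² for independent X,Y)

Var(XY) = E[X²]E[Y²] - (E[X]E[Y])²
E[N] = 1.5, Var(N) = 0.75
E[R] = 0.44444444, Var(R) = 0.044893378
E[N²] = 0.75 + 1.5² = 3
E[R²] = 0.044893378 + 0.44444444² = 0.24242424
Var(Z) = 3*0.24242424 - (1.5*0.44444444)²
= 0.72727273 - 0.44444444 = 0.28282828

0.28282828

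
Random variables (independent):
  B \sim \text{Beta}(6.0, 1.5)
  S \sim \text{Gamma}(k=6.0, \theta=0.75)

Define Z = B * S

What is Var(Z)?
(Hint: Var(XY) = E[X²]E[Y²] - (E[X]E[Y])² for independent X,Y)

Var(XY) = E[X²]E[Y²] - (E[X]E[Y])²
E[B] = 0.8, Var(B) = 0.018823529
E[S] = 4.5, Var(S) = 3.375
E[B²] = 0.018823529 + 0.8² = 0.65882353
E[S²] = 3.375 + 4.5² = 23.625
Var(Z) = 0.65882353*23.625 - (0.8*4.5)²
= 15.564706 - 12.96 = 2.6047059

2.6047059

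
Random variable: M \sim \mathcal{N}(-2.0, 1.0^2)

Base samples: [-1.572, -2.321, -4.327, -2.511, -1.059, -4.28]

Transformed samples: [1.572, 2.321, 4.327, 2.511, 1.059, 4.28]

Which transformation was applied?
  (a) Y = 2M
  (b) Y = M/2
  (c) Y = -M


Checking option (c) Y = -M:
  M = -1.572 -> Y = 1.572 ✓
  M = -2.321 -> Y = 2.321 ✓
  M = -4.327 -> Y = 4.327 ✓
All samples match this transformation.

(c) -M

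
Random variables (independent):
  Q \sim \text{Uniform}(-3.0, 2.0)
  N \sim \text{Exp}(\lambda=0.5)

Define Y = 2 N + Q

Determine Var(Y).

For independent RVs: Var(aX + bY) = a²Var(X) + b²Var(Y)
Var(Q) = 2.0833333
Var(N) = 4
Var(Y) = 1²*2.0833333 + 2²*4
= 1*2.0833333 + 4*4 = 18.083333

18.083333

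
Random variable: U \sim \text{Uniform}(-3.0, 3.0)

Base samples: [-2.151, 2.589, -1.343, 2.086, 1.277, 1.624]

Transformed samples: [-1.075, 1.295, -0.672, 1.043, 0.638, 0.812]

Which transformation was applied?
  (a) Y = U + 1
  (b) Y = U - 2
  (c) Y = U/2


Checking option (c) Y = U/2:
  U = -2.151 -> Y = -1.075 ✓
  U = 2.589 -> Y = 1.295 ✓
  U = -1.343 -> Y = -0.672 ✓
All samples match this transformation.

(c) U/2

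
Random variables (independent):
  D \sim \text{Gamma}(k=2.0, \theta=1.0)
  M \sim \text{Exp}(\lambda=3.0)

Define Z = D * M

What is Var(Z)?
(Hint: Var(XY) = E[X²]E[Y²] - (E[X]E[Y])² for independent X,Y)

Var(XY) = E[X²]E[Y²] - (E[X]E[Y])²
E[D] = 2, Var(D) = 2
E[M] = 0.33333333, Var(M) = 0.11111111
E[D²] = 2 + 2² = 6
E[M²] = 0.11111111 + 0.33333333² = 0.22222222
Var(Z) = 6*0.22222222 - (2*0.33333333)²
= 1.3333333 - 0.44444444 = 0.88888889

0.88888889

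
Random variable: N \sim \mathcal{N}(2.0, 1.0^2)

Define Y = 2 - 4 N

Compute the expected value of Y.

For Y = -4N + 2:
E[Y] = -4 * E[N] + 2
E[N] = 2.0 = 2
E[Y] = -4 * 2 + 2 = -6

-6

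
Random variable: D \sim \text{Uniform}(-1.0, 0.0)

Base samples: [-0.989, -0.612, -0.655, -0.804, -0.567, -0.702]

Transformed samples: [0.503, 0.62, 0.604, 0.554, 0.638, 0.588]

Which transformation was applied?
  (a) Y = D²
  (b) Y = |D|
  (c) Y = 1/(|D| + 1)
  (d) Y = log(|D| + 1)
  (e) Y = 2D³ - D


Checking option (c) Y = 1/(|D| + 1):
  D = -0.989 -> Y = 0.503 ✓
  D = -0.612 -> Y = 0.62 ✓
  D = -0.655 -> Y = 0.604 ✓
All samples match this transformation.

(c) 1/(|D| + 1)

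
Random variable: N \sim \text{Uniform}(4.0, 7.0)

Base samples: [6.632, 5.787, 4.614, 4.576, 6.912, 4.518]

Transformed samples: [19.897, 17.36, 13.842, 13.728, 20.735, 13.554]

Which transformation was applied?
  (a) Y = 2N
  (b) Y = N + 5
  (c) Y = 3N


Checking option (c) Y = 3N:
  N = 6.632 -> Y = 19.897 ✓
  N = 5.787 -> Y = 17.36 ✓
  N = 4.614 -> Y = 13.842 ✓
All samples match this transformation.

(c) 3N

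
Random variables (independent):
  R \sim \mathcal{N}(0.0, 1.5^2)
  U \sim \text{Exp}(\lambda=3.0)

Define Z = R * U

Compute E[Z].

For independent RVs: E[XY] = E[X]*E[Y]
E[R] = 0
E[U] = 0.33333333
E[Z] = 0 * 0.33333333 = 0

0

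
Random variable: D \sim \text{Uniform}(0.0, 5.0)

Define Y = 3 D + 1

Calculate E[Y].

For Y = 3D + 1:
E[Y] = 3 * E[D] + 1
E[D] = (0 + 5)/2 = 2.5
E[Y] = 3 * 2.5 + 1 = 8.5

8.5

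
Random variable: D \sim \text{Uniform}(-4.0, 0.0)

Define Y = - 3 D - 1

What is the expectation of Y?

For Y = -3D - 1:
E[Y] = -3 * E[D] - 1
E[D] = (-4 + 0)/2 = -2
E[Y] = -3 * (-2) - 1 = 5

5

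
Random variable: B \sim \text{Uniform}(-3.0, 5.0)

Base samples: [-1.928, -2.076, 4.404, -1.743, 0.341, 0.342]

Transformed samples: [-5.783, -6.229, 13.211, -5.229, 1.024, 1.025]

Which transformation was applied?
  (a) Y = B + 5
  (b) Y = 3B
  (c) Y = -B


Checking option (b) Y = 3B:
  B = -1.928 -> Y = -5.783 ✓
  B = -2.076 -> Y = -6.229 ✓
  B = 4.404 -> Y = 13.211 ✓
All samples match this transformation.

(b) 3B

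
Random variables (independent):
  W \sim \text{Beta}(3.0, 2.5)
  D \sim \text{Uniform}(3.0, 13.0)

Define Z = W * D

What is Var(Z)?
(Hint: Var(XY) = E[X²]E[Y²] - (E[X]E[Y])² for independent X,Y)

Var(XY) = E[X²]E[Y²] - (E[X]E[Y])²
E[W] = 0.54545455, Var(W) = 0.038143675
E[D] = 8, Var(D) = 8.3333333
E[W²] = 0.038143675 + 0.54545455² = 0.33566434
E[D²] = 8.3333333 + 8² = 72.333333
Var(Z) = 0.33566434*72.333333 - (0.54545455*8)²
= 24.27972 - 19.041322 = 5.238398

5.238398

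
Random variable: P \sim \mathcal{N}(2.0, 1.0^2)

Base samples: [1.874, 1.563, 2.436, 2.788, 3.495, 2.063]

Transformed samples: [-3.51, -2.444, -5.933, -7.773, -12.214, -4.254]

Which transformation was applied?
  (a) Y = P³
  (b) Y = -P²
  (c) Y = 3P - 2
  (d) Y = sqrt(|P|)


Checking option (b) Y = -P²:
  P = 1.874 -> Y = -3.51 ✓
  P = 1.563 -> Y = -2.444 ✓
  P = 2.436 -> Y = -5.933 ✓
All samples match this transformation.

(b) -P²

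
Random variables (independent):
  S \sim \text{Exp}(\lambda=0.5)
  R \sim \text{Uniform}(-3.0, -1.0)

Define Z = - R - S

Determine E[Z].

E[Z] = -1*E[S] - 1*E[R]
E[S] = 2
E[R] = -2
E[Z] = -1*2 - 1*(-2) = 0

0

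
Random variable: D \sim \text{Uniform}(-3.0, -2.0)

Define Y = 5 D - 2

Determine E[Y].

For Y = 5D - 2:
E[Y] = 5 * E[D] - 2
E[D] = (-3 - 2)/2 = -2.5
E[Y] = 5 * (-2.5) - 2 = -14.5

-14.5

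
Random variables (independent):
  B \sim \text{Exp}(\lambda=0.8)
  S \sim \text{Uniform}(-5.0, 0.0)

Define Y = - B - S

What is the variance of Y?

For independent RVs: Var(aX + bY) = a²Var(X) + b²Var(Y)
Var(B) = 1.5625
Var(S) = 2.0833333
Var(Y) = (-1)²*1.5625 + (-1)²*2.0833333
= 1*1.5625 + 1*2.0833333 = 3.6458333

3.6458333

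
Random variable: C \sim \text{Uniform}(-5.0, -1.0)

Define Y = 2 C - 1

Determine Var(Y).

For Y = aC + b: Var(Y) = a² * Var(C)
Var(C) = (-1 + 5)^2/12 = 1.3333333
Var(Y) = 2² * 1.3333333 = 4 * 1.3333333 = 5.3333333

5.3333333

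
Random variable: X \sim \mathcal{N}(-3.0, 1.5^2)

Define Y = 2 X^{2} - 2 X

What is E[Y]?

E[Y] = 2*E[X²] - 2*E[X]
E[X] = -3
E[X²] = Var(X) + (E[X])² = 2.25 + 9 = 11.25
E[Y] = 2*11.25 - 2*(-3) = 28.5

28.5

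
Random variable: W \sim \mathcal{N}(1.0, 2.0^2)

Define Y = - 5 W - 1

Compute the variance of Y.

For Y = aW + b: Var(Y) = a² * Var(W)
Var(W) = 2.0^2 = 4
Var(Y) = (-5)² * 4 = 25 * 4 = 100

100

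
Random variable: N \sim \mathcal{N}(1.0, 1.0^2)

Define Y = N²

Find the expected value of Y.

Using E[X²] = Var(X) + (E[X])²:
E[N] = 1
Var(N) = 1.0^2 = 1
E[N²] = 1 + 1² = 1 + 1 = 2

2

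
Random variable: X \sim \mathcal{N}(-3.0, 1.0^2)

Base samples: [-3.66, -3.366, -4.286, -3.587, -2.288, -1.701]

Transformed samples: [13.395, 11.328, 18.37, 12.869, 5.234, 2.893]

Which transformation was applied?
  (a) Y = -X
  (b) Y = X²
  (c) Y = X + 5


Checking option (b) Y = X²:
  X = -3.66 -> Y = 13.395 ✓
  X = -3.366 -> Y = 11.328 ✓
  X = -4.286 -> Y = 18.37 ✓
All samples match this transformation.

(b) X²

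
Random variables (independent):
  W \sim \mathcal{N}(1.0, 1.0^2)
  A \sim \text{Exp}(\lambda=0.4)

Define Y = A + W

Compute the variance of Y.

For independent RVs: Var(aX + bY) = a²Var(X) + b²Var(Y)
Var(W) = 1
Var(A) = 6.25
Var(Y) = 1²*1 + 1²*6.25
= 1*1 + 1*6.25 = 7.25

7.25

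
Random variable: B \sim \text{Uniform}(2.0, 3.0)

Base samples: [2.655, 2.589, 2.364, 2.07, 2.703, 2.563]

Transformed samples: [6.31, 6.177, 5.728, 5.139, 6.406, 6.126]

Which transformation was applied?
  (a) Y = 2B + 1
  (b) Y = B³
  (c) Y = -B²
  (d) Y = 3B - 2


Checking option (a) Y = 2B + 1:
  B = 2.655 -> Y = 6.31 ✓
  B = 2.589 -> Y = 6.177 ✓
  B = 2.364 -> Y = 5.728 ✓
All samples match this transformation.

(a) 2B + 1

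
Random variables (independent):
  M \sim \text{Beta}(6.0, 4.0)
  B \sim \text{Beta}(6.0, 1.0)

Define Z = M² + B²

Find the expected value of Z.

E[Z] = E[M²] + E[B²]
E[M²] = Var(M) + E[M]² = 0.021818182 + 0.36 = 0.38181818
E[B²] = Var(B) + E[B]² = 0.015306122 + 0.73469388 = 0.75
E[Z] = 0.38181818 + 0.75 = 1.1318182

1.1318182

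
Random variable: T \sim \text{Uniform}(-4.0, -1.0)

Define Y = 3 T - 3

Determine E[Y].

For Y = 3T - 3:
E[Y] = 3 * E[T] - 3
E[T] = (-4 - 1)/2 = -2.5
E[Y] = 3 * (-2.5) - 3 = -10.5

-10.5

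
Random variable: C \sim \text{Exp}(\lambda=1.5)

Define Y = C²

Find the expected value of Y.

E[C²] = Var(C) + (E[C])² = 0.44444444 + 0.44444444 = 0.88888889

0.88888889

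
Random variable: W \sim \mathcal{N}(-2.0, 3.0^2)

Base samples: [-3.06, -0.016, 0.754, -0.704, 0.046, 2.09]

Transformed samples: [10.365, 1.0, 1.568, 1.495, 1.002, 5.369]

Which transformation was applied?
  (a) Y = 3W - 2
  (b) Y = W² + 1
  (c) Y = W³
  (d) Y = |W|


Checking option (b) Y = W² + 1:
  W = -3.06 -> Y = 10.365 ✓
  W = -0.016 -> Y = 1.0 ✓
  W = 0.754 -> Y = 1.568 ✓
All samples match this transformation.

(b) W² + 1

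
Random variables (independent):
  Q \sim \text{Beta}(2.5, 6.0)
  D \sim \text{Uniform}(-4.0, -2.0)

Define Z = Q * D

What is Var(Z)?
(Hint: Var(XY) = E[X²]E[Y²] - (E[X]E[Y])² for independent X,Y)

Var(XY) = E[X²]E[Y²] - (E[X]E[Y])²
E[Q] = 0.29411765, Var(Q) = 0.021853943
E[D] = -3, Var(D) = 0.33333333
E[Q²] = 0.021853943 + 0.29411765² = 0.10835913
E[D²] = 0.33333333 + (-3)² = 9.3333333
Var(Z) = 0.10835913*9.3333333 - (0.29411765*(-3))²
= 1.0113519 - 0.77854671 = 0.2328052

0.2328052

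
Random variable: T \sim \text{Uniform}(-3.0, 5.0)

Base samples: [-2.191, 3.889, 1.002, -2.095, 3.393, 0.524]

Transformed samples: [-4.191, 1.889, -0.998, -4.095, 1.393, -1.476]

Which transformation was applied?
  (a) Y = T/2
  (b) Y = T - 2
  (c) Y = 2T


Checking option (b) Y = T - 2:
  T = -2.191 -> Y = -4.191 ✓
  T = 3.889 -> Y = 1.889 ✓
  T = 1.002 -> Y = -0.998 ✓
All samples match this transformation.

(b) T - 2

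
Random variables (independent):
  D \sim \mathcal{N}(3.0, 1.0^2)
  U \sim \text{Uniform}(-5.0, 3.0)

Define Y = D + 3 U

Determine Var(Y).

For independent RVs: Var(aX + bY) = a²Var(X) + b²Var(Y)
Var(D) = 1
Var(U) = 5.3333333
Var(Y) = 1²*1 + 3²*5.3333333
= 1*1 + 9*5.3333333 = 49

49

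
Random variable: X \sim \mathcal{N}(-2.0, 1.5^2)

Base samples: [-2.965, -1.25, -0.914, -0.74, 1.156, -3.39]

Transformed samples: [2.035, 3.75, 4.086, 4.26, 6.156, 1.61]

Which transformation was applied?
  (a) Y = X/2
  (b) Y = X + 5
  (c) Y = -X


Checking option (b) Y = X + 5:
  X = -2.965 -> Y = 2.035 ✓
  X = -1.25 -> Y = 3.75 ✓
  X = -0.914 -> Y = 4.086 ✓
All samples match this transformation.

(b) X + 5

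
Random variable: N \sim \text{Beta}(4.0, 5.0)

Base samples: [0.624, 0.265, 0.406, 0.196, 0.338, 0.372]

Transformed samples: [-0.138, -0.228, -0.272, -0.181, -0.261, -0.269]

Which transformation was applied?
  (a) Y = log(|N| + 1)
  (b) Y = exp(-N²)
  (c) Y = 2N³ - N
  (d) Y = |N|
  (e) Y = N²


Checking option (c) Y = 2N³ - N:
  N = 0.624 -> Y = -0.138 ✓
  N = 0.265 -> Y = -0.228 ✓
  N = 0.406 -> Y = -0.272 ✓
All samples match this transformation.

(c) 2N³ - N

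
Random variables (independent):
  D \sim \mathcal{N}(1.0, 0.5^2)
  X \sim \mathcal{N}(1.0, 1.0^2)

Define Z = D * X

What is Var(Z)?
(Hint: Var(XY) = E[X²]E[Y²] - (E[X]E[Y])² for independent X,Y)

Var(XY) = E[X²]E[Y²] - (E[X]E[Y])²
E[D] = 1, Var(D) = 0.25
E[X] = 1, Var(X) = 1
E[D²] = 0.25 + 1² = 1.25
E[X²] = 1 + 1² = 2
Var(Z) = 1.25*2 - (1*1)²
= 2.5 - 1 = 1.5

1.5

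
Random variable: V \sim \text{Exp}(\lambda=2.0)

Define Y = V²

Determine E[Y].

Using E[X²] = Var(X) + (E[X])²:
E[V] = 0.5
Var(V) = 1/2.0^2 = 0.25
E[V²] = 0.25 + 0.5² = 0.25 + 0.25 = 0.5

0.5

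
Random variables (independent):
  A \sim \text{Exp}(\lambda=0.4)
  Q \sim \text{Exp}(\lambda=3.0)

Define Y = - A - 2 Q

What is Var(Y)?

For independent RVs: Var(aX + bY) = a²Var(X) + b²Var(Y)
Var(A) = 6.25
Var(Q) = 0.11111111
Var(Y) = (-1)²*6.25 + (-2)²*0.11111111
= 1*6.25 + 4*0.11111111 = 6.6944444

6.6944444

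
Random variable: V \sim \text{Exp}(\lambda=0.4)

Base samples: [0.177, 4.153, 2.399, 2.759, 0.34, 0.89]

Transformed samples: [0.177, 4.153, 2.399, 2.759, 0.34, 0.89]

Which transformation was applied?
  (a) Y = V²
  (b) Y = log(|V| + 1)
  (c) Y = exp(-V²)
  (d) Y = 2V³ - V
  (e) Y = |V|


Checking option (e) Y = |V|:
  V = 0.177 -> Y = 0.177 ✓
  V = 4.153 -> Y = 4.153 ✓
  V = 2.399 -> Y = 2.399 ✓
All samples match this transformation.

(e) |V|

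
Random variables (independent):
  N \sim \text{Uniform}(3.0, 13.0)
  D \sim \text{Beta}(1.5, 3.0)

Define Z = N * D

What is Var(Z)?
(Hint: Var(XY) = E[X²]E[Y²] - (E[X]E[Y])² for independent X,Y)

Var(XY) = E[X²]E[Y²] - (E[X]E[Y])²
E[N] = 8, Var(N) = 8.3333333
E[D] = 0.33333333, Var(D) = 0.04040404
E[N²] = 8.3333333 + 8² = 72.333333
E[D²] = 0.04040404 + 0.33333333² = 0.15151515
Var(Z) = 72.333333*0.15151515 - (8*0.33333333)²
= 10.959596 - 7.1111111 = 3.8484848

3.8484848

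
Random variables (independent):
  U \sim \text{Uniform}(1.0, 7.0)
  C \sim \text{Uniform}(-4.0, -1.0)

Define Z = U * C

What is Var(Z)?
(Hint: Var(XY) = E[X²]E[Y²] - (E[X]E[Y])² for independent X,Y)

Var(XY) = E[X²]E[Y²] - (E[X]E[Y])²
E[U] = 4, Var(U) = 3
E[C] = -2.5, Var(C) = 0.75
E[U²] = 3 + 4² = 19
E[C²] = 0.75 + (-2.5)² = 7
Var(Z) = 19*7 - (4*(-2.5))²
= 133 - 100 = 33

33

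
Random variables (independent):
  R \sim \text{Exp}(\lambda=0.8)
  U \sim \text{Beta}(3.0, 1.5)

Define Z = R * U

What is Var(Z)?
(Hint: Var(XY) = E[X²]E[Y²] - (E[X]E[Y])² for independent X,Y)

Var(XY) = E[X²]E[Y²] - (E[X]E[Y])²
E[R] = 1.25, Var(R) = 1.5625
E[U] = 0.66666667, Var(U) = 0.04040404
E[R²] = 1.5625 + 1.25² = 3.125
E[U²] = 0.04040404 + 0.66666667² = 0.48484848
Var(Z) = 3.125*0.48484848 - (1.25*0.66666667)²
= 1.5151515 - 0.69444444 = 0.82070707

0.82070707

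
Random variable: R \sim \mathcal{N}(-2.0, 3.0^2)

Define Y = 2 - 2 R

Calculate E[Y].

For Y = -2R + 2:
E[Y] = -2 * E[R] + 2
E[R] = -2.0 = -2
E[Y] = -2 * (-2) + 2 = 6

6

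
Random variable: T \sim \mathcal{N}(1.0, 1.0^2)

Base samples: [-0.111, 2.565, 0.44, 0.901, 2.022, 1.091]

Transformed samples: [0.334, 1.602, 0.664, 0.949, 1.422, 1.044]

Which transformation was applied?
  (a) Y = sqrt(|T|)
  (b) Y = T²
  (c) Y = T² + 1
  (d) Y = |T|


Checking option (a) Y = sqrt(|T|):
  T = -0.111 -> Y = 0.334 ✓
  T = 2.565 -> Y = 1.602 ✓
  T = 0.44 -> Y = 0.664 ✓
All samples match this transformation.

(a) sqrt(|T|)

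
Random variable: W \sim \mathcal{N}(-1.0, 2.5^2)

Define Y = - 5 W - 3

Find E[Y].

For Y = -5W - 3:
E[Y] = -5 * E[W] - 3
E[W] = -1.0 = -1
E[Y] = -5 * (-1) - 3 = 2

2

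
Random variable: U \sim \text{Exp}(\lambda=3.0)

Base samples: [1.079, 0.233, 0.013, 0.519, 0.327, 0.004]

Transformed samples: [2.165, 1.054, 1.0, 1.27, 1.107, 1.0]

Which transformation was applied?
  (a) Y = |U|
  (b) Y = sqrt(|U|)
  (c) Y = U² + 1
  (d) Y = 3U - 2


Checking option (c) Y = U² + 1:
  U = 1.079 -> Y = 2.165 ✓
  U = 0.233 -> Y = 1.054 ✓
  U = 0.013 -> Y = 1.0 ✓
All samples match this transformation.

(c) U² + 1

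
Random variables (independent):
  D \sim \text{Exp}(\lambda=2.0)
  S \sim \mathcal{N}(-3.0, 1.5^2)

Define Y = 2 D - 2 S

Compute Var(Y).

For independent RVs: Var(aX + bY) = a²Var(X) + b²Var(Y)
Var(D) = 0.25
Var(S) = 2.25
Var(Y) = 2²*0.25 + (-2)²*2.25
= 4*0.25 + 4*2.25 = 10

10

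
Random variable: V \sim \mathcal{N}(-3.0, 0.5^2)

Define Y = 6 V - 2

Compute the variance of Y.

For Y = aV + b: Var(Y) = a² * Var(V)
Var(V) = 0.5^2 = 0.25
Var(Y) = 6² * 0.25 = 36 * 0.25 = 9

9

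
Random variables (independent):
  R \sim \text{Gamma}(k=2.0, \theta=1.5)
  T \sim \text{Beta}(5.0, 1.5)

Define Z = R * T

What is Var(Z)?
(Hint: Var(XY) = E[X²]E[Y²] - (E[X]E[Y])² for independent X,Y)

Var(XY) = E[X²]E[Y²] - (E[X]E[Y])²
E[R] = 3, Var(R) = 4.5
E[T] = 0.76923077, Var(T) = 0.023668639
E[R²] = 4.5 + 3² = 13.5
E[T²] = 0.023668639 + 0.76923077² = 0.61538462
Var(Z) = 13.5*0.61538462 - (3*0.76923077)²
= 8.3076923 - 5.3254438 = 2.9822485

2.9822485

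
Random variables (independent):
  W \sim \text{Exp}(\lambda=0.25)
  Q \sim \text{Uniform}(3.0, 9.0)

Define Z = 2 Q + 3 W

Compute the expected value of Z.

E[Z] = 3*E[W] + 2*E[Q]
E[W] = 4
E[Q] = 6
E[Z] = 3*4 + 2*6 = 24

24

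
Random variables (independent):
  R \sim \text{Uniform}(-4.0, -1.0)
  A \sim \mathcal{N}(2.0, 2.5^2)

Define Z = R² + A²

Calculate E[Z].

E[Z] = E[R²] + E[A²]
E[R²] = Var(R) + E[R]² = 0.75 + 6.25 = 7
E[A²] = Var(A) + E[A]² = 6.25 + 4 = 10.25
E[Z] = 7 + 10.25 = 17.25

17.25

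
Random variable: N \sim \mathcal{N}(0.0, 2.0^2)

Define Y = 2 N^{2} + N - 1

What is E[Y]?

E[Y] = 2*E[N²] + 1*E[N] - 1
E[N] = 0
E[N²] = Var(N) + (E[N])² = 4 + 0 = 4
E[Y] = 2*4 + 1*0 - 1 = 7

7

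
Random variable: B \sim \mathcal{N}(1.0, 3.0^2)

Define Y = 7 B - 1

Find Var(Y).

For Y = aB + b: Var(Y) = a² * Var(B)
Var(B) = 3.0^2 = 9
Var(Y) = 7² * 9 = 49 * 9 = 441

441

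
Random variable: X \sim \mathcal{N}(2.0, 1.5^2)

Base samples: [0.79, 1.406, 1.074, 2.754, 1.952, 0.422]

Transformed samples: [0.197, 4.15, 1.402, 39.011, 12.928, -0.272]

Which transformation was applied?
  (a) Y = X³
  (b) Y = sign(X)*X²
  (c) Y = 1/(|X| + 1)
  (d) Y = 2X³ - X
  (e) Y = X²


Checking option (d) Y = 2X³ - X:
  X = 0.79 -> Y = 0.197 ✓
  X = 1.406 -> Y = 4.15 ✓
  X = 1.074 -> Y = 1.402 ✓
All samples match this transformation.

(d) 2X³ - X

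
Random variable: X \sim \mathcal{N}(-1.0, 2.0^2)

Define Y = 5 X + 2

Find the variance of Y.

For Y = aX + b: Var(Y) = a² * Var(X)
Var(X) = 2.0^2 = 4
Var(Y) = 5² * 4 = 25 * 4 = 100

100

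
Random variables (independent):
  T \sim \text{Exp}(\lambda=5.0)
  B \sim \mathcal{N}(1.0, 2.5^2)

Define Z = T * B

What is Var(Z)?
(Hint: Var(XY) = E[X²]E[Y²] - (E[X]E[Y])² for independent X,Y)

Var(XY) = E[X²]E[Y²] - (E[X]E[Y])²
E[T] = 0.2, Var(T) = 0.04
E[B] = 1, Var(B) = 6.25
E[T²] = 0.04 + 0.2² = 0.08
E[B²] = 6.25 + 1² = 7.25
Var(Z) = 0.08*7.25 - (0.2*1)²
= 0.58 - 0.04 = 0.54

0.54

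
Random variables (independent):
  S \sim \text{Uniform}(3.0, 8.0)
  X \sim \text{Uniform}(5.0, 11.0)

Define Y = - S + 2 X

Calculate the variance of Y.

For independent RVs: Var(aX + bY) = a²Var(X) + b²Var(Y)
Var(S) = 2.0833333
Var(X) = 3
Var(Y) = (-1)²*2.0833333 + 2²*3
= 1*2.0833333 + 4*3 = 14.083333

14.083333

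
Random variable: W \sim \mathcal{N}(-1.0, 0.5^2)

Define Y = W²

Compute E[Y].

Using E[X²] = Var(X) + (E[X])²:
E[W] = -1
Var(W) = 0.5^2 = 0.25
E[W²] = 0.25 + (-1)² = 0.25 + 1 = 1.25

1.25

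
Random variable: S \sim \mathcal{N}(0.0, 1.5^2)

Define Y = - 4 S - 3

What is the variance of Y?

For Y = aS + b: Var(Y) = a² * Var(S)
Var(S) = 1.5^2 = 2.25
Var(Y) = (-4)² * 2.25 = 16 * 2.25 = 36

36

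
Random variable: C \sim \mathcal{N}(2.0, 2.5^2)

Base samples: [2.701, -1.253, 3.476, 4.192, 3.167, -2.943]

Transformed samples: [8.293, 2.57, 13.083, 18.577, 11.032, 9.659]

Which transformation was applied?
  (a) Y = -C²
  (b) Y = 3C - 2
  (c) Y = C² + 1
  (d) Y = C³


Checking option (c) Y = C² + 1:
  C = 2.701 -> Y = 8.293 ✓
  C = -1.253 -> Y = 2.57 ✓
  C = 3.476 -> Y = 13.083 ✓
All samples match this transformation.

(c) C² + 1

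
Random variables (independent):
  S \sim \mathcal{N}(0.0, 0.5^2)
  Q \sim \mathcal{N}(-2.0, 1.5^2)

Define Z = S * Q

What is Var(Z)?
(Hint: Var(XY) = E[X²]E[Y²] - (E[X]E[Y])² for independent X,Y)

Var(XY) = E[X²]E[Y²] - (E[X]E[Y])²
E[S] = 0, Var(S) = 0.25
E[Q] = -2, Var(Q) = 2.25
E[S²] = 0.25 + 0² = 0.25
E[Q²] = 2.25 + (-2)² = 6.25
Var(Z) = 0.25*6.25 - (0*(-2))²
= 1.5625 - 0 = 1.5625

1.5625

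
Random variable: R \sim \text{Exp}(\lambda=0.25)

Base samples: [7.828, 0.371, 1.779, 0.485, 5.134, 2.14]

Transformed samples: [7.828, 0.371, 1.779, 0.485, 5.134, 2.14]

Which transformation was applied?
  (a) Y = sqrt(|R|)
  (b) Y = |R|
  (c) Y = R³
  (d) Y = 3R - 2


Checking option (b) Y = |R|:
  R = 7.828 -> Y = 7.828 ✓
  R = 0.371 -> Y = 0.371 ✓
  R = 1.779 -> Y = 1.779 ✓
All samples match this transformation.

(b) |R|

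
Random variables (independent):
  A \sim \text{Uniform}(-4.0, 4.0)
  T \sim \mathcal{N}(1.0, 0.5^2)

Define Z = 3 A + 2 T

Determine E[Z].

E[Z] = 3*E[A] + 2*E[T]
E[A] = 0
E[T] = 1
E[Z] = 3*0 + 2*1 = 2

2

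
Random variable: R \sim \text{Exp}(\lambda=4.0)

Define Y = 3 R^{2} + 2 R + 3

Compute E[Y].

E[Y] = 3*E[R²] + 2*E[R] + 3
E[R] = 0.25
E[R²] = Var(R) + (E[R])² = 0.0625 + 0.0625 = 0.125
E[Y] = 3*0.125 + 2*0.25 + 3 = 3.875

3.875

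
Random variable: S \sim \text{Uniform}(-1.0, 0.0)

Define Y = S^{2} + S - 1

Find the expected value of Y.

E[Y] = 1*E[S²] + 1*E[S] - 1
E[S] = -0.5
E[S²] = Var(S) + (E[S])² = 0.083333333 + 0.25 = 0.33333333
E[Y] = 1*0.33333333 + 1*(-0.5) - 1 = -1.1666667

-1.1666667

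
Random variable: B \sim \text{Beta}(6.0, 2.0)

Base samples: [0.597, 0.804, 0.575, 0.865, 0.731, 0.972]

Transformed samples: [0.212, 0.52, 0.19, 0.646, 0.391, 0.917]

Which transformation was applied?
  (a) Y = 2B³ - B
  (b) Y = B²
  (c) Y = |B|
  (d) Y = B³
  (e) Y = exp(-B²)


Checking option (d) Y = B³:
  B = 0.597 -> Y = 0.212 ✓
  B = 0.804 -> Y = 0.52 ✓
  B = 0.575 -> Y = 0.19 ✓
All samples match this transformation.

(d) B³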